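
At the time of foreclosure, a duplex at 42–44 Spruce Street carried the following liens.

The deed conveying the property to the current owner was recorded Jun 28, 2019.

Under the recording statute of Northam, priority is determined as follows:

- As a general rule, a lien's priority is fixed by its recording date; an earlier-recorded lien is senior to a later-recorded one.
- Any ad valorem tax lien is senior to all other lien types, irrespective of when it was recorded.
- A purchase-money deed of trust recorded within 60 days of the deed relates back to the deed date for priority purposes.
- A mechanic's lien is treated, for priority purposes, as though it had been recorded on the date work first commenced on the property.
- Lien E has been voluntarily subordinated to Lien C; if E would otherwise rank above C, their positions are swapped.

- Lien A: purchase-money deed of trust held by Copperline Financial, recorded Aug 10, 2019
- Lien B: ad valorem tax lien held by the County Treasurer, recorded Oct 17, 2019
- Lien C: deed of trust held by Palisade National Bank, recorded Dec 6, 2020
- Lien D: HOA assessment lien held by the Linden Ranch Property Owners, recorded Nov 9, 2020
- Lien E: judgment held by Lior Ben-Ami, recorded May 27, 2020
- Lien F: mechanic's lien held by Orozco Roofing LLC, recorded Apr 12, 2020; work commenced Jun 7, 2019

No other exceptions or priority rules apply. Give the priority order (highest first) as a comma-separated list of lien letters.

Adjusting effective dates: A's effective date is the deed date, Jun 28, 2019; F's effective date is Jun 7, 2019, when work began.
As an ad valorem tax lien, B is senior to every other lien.
The other liens, earliest effective date first: F (Jun 7, 2019), A (Jun 28, 2019), E (May 27, 2020), D (Nov 9, 2020), C (Dec 6, 2020).
Because E would otherwise rank above C, the subordination swaps them.

B, F, A, C, D, E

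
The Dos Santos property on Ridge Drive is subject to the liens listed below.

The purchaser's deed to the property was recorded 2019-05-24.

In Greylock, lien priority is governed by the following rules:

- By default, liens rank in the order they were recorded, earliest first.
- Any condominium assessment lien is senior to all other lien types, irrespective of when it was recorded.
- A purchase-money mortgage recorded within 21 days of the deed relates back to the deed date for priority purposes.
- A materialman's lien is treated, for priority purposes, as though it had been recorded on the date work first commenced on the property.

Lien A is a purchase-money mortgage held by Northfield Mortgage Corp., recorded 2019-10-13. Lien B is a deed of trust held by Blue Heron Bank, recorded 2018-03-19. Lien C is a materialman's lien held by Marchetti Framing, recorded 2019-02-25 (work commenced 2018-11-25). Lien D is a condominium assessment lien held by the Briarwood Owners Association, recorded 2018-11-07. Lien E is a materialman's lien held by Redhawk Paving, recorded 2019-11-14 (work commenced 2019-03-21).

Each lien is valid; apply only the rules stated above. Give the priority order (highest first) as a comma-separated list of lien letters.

D, B, C, E, A

Adjusting effective dates: A was recorded 142 days after the deed, outside the 21-day window, so it keeps its recording date; C's effective date is 2018-11-25, when work began; E is treated as recorded 2019-03-21, the work-commencement date.
D, as a condominium assessment lien, has superpriority and ranks first.
Remaining liens by effective date: B (2018-03-19), C (2018-11-25), E (2019-03-21), A (2019-10-13).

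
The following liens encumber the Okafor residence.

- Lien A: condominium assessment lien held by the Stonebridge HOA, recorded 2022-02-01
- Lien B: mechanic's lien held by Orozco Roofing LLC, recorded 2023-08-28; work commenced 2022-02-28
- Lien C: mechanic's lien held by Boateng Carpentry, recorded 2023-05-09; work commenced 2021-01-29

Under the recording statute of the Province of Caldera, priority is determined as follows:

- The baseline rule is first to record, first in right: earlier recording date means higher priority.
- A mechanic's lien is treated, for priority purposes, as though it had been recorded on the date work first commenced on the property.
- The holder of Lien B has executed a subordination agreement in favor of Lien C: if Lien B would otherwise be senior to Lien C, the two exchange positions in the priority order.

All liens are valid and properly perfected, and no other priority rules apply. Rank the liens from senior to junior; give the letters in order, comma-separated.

C, A, B

Adjusting effective dates: B relates back to 2022-02-28 (work commenced); C's effective date is 2021-01-29, when work began.
Sorted by effective date: C (2021-01-29), A (2022-02-01), B (2022-02-28).
B is already junior to C, so the subordination agreement changes nothing.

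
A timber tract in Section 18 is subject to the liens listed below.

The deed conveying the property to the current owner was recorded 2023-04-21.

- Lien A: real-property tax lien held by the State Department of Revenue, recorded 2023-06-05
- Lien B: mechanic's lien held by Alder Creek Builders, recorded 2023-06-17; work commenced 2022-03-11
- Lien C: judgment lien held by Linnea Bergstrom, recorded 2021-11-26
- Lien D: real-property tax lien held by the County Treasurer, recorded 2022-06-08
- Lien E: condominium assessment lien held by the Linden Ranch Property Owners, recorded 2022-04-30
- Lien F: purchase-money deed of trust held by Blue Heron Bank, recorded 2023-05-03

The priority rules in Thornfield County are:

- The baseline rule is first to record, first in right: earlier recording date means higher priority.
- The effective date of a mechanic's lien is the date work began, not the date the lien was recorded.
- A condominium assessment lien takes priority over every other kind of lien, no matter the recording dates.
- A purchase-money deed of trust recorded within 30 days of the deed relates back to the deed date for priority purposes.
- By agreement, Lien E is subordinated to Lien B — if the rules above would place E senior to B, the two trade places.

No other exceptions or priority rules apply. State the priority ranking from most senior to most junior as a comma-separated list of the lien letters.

B, C, E, D, F, A

Effective dates after the stated exceptions: B's effective date is 2022-03-11, when work began; F's effective date is the deed date, 2023-04-21.
As a condominium assessment lien, E is senior to every other lien.
Ordering the rest by effective date: C (2021-11-26), B (2022-03-11), D (2022-06-08), F (2023-04-21), A (2023-06-05).
E would otherwise be senior to B, so under the subordination agreement E and B exchange positions.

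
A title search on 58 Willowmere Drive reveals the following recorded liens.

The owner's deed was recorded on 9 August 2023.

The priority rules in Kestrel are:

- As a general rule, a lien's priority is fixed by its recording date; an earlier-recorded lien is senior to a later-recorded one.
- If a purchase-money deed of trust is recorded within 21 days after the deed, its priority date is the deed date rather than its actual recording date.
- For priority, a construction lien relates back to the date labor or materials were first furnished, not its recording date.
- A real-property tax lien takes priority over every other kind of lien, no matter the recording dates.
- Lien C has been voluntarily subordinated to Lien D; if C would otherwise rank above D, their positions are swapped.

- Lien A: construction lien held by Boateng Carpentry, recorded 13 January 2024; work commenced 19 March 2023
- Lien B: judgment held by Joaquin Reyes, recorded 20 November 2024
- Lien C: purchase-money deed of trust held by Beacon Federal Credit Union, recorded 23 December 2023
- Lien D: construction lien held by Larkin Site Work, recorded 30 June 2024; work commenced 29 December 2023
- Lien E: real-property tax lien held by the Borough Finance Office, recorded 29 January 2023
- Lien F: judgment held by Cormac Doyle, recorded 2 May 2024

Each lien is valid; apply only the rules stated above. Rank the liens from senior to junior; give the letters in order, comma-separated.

Effective dates: A is treated as recorded 19 March 2023, the work-commencement date; C was recorded 136 days after the deed — beyond 21 days — so no relation-back applies; D's effective date is 29 December 2023, when work began.
As a real-property tax lien, E is senior to every other lien.
The other liens, earliest effective date first: A (19 March 2023), C (23 December 2023), D (29 December 2023), F (2 May 2024), B (20 November 2024).
C is senior to D before the subordination, so the two trade places.

E, A, D, C, F, B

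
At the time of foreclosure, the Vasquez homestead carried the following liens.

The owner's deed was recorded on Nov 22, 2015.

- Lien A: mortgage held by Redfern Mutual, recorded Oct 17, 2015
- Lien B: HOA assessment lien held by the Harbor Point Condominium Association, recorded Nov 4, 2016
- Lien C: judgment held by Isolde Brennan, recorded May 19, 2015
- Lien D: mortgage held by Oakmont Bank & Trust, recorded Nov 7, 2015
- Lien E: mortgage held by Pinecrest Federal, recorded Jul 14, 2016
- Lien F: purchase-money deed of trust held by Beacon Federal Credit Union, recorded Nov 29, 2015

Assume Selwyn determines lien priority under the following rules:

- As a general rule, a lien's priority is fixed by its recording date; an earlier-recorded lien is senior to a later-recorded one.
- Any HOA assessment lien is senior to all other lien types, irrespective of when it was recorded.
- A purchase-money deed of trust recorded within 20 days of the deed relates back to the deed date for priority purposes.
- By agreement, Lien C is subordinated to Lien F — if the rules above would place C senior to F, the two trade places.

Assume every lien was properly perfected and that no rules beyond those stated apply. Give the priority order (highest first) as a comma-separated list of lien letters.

First, effective dates: F relates back to the deed date Nov 22, 2015.
As an HOA assessment lien, B is senior to every other lien.
Ordering the rest by effective date: C (May 19, 2015), A (Oct 17, 2015), D (Nov 7, 2015), F (Nov 22, 2015), E (Jul 14, 2016).
Because C would otherwise rank above F, the subordination swaps them.

B, F, A, D, C, E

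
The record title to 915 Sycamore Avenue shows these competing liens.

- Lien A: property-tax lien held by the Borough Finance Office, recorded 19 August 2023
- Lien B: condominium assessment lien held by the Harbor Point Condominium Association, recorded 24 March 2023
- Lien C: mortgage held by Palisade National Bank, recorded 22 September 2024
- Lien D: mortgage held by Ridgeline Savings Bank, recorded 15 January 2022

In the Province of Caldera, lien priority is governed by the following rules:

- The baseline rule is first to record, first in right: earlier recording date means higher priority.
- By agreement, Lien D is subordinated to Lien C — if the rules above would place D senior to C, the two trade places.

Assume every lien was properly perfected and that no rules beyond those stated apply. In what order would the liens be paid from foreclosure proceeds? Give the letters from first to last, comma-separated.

By effective date, earliest first: D (15 January 2022), B (24 March 2023), A (19 August 2023), C (22 September 2024).
The subordination applies — D was senior to C — so D and C swap.

C, B, A, D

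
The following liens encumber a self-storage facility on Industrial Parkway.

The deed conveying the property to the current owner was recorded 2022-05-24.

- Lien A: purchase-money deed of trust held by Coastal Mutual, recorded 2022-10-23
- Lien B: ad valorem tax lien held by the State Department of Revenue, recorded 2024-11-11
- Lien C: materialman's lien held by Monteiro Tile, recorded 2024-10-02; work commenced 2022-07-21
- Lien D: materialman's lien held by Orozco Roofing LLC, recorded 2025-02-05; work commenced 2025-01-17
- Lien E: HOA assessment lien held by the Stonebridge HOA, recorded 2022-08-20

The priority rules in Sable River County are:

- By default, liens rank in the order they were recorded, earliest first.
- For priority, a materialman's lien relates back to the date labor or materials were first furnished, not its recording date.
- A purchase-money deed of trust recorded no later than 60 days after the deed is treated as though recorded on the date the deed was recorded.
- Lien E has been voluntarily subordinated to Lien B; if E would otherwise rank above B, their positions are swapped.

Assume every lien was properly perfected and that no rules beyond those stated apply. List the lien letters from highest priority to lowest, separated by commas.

Effective dates after the stated exceptions: A missed the 60-day window (152 days after the deed), so its recording date stands; C is treated as recorded 2022-07-21, the work-commencement date; D relates back to 2025-01-17 (work commenced).
By effective date: C (2022-07-21), E (2022-08-20), A (2022-10-23), B (2024-11-11), D (2025-01-17).
E is senior to B before the subordination, so the two trade places.

C, B, A, E, D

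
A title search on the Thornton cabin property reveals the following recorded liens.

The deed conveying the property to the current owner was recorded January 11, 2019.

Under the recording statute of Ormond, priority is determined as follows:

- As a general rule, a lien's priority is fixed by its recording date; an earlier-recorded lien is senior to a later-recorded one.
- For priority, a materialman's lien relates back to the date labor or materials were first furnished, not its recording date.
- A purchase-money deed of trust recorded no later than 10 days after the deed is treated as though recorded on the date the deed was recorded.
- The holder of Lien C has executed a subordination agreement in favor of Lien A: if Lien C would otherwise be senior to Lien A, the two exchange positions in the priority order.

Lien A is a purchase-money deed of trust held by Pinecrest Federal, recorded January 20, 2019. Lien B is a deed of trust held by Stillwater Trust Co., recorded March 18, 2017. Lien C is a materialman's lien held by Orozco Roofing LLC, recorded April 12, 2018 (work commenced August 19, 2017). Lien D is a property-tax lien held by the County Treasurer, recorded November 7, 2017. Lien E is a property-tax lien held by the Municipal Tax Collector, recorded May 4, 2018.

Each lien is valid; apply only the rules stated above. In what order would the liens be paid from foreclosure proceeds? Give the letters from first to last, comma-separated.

B, A, D, E, C

Adjusting effective dates: A's effective date is the deed date, January 11, 2019; C relates back to August 19, 2017 (work commenced).
By effective date, earliest first: B (March 18, 2017), C (August 19, 2017), D (November 7, 2017), E (May 4, 2018), A (January 11, 2019).
C is senior to A before the subordination, so the two trade places.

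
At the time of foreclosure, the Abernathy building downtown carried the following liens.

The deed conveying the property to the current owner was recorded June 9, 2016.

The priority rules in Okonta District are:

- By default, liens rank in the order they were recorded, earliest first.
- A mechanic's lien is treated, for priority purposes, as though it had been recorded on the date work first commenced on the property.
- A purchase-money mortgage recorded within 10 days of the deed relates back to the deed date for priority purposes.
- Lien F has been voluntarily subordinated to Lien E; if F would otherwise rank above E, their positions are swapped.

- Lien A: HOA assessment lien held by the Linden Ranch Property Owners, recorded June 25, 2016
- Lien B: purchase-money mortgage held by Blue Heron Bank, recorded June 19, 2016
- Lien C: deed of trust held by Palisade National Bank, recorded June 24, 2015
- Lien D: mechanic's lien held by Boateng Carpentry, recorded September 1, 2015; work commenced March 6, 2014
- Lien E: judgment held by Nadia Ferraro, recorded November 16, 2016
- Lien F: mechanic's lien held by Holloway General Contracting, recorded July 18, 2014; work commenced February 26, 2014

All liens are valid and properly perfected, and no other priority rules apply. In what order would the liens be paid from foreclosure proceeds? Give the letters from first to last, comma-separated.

E, D, C, B, A, F

Effective dates after the stated exceptions: B relates back to the deed date June 9, 2016; D's effective date is March 6, 2014, when work began; F relates back to February 26, 2014 (work commenced).
By effective date, earliest first: F (February 26, 2014), D (March 6, 2014), C (June 24, 2015), B (June 9, 2016), A (June 25, 2016), E (November 16, 2016).
The subordination applies — F was senior to E — so F and E swap.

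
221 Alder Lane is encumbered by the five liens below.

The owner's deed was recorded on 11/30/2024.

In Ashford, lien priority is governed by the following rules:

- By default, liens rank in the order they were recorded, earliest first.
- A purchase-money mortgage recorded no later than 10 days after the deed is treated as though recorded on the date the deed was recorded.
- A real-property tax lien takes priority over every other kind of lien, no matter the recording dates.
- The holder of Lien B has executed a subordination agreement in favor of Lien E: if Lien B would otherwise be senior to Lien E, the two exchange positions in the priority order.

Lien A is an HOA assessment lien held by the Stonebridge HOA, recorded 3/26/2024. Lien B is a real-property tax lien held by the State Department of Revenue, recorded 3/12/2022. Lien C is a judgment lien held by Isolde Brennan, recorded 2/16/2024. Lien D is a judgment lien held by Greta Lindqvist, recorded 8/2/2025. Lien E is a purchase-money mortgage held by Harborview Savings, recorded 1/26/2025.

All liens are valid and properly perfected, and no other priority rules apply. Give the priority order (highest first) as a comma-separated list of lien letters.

Effective dates after the stated exceptions: E missed the 10-day window (57 days after the deed), so its recording date stands.
B, as a real-property tax lien, has superpriority and ranks first.
Among the remaining liens, by effective date: C (2/16/2024), A (3/26/2024), E (1/26/2025), D (8/2/2025).
B would otherwise be senior to E, so under the subordination agreement B and E exchange positions.

E, C, A, B, D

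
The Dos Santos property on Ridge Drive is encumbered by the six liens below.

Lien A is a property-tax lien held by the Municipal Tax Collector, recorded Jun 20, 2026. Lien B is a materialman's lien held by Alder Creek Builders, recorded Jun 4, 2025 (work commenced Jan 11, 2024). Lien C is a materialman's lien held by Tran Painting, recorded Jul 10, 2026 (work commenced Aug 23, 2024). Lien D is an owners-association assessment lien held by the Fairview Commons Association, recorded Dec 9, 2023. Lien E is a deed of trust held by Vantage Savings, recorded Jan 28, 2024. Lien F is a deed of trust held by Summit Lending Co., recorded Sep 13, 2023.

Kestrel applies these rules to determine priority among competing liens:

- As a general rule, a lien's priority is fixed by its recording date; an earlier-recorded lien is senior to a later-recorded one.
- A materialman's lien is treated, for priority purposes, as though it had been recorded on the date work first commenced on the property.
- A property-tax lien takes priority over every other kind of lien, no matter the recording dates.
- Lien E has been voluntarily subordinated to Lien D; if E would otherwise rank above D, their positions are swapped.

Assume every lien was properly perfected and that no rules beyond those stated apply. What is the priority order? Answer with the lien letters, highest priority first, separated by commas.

A, F, D, B, E, C

Effective dates after the stated exceptions: B is treated as recorded Jan 11, 2024, the work-commencement date; C relates back to Aug 23, 2024 (work commenced).
As a property-tax lien, A is senior to every other lien.
Ordering the rest by effective date: F (Sep 13, 2023), D (Dec 9, 2023), B (Jan 11, 2024), E (Jan 28, 2024), C (Aug 23, 2024).
E is already junior to D, so the subordination agreement changes nothing.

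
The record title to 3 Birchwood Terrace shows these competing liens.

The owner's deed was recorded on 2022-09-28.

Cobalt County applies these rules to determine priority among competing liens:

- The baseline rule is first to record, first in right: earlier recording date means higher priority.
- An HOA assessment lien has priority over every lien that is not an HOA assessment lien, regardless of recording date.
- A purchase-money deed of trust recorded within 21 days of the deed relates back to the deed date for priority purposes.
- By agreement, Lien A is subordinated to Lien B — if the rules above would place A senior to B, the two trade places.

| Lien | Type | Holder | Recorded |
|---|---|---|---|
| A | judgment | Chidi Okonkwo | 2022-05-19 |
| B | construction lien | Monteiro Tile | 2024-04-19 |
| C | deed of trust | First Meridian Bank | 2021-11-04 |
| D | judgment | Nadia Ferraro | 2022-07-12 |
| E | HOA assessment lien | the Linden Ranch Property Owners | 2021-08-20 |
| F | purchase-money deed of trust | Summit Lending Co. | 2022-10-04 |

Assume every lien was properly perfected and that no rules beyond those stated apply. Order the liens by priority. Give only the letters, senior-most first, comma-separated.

E, C, B, D, F, A

Effective dates: F relates back to the deed date 2022-09-28.
E is an HOA assessment lien and takes priority over every other lien.
Remaining liens by effective date: C (2021-11-04), A (2022-05-19), D (2022-07-12), F (2022-09-28), B (2024-04-19).
The subordination applies — A was senior to B — so A and B swap.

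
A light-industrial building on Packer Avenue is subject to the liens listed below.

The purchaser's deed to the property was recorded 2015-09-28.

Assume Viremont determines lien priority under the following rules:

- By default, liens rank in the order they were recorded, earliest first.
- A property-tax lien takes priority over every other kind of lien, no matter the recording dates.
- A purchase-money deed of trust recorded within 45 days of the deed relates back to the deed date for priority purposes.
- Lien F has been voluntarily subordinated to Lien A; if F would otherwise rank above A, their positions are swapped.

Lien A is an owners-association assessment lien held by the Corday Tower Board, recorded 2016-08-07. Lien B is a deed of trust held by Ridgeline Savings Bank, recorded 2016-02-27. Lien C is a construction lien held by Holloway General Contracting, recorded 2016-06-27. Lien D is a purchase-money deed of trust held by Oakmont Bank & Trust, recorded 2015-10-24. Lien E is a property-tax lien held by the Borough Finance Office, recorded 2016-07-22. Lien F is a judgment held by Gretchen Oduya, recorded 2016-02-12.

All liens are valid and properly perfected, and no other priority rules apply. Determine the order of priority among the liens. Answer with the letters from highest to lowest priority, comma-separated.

Effective dates after the stated exceptions: D's effective date is the deed date, 2015-09-28.
E is a property-tax lien, so it outranks all other liens regardless of date.
The other liens, earliest effective date first: D (2015-09-28), F (2016-02-12), B (2016-02-27), C (2016-06-27), A (2016-08-07).
The subordination applies — F was senior to A — so F and A swap.

E, D, A, B, C, F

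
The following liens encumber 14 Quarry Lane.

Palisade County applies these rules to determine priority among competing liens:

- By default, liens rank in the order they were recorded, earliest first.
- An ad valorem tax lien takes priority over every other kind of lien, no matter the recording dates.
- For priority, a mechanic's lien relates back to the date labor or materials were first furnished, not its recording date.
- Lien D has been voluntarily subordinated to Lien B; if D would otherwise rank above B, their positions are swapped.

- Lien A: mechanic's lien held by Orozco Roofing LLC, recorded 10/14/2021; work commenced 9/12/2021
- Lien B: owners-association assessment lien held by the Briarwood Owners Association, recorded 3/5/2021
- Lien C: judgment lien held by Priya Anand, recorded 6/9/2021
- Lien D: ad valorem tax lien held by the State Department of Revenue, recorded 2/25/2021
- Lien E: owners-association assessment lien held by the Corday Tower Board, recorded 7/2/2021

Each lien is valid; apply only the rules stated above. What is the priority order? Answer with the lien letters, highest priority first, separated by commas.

Adjusting effective dates: A is treated as recorded 9/12/2021, the work-commencement date.
D, as an ad valorem tax lien, has superpriority and ranks first.
Among the remaining liens, by effective date: B (3/5/2021), C (6/9/2021), E (7/2/2021), A (9/12/2021).
The subordination applies — D was senior to B — so D and B swap.

B, D, C, E, A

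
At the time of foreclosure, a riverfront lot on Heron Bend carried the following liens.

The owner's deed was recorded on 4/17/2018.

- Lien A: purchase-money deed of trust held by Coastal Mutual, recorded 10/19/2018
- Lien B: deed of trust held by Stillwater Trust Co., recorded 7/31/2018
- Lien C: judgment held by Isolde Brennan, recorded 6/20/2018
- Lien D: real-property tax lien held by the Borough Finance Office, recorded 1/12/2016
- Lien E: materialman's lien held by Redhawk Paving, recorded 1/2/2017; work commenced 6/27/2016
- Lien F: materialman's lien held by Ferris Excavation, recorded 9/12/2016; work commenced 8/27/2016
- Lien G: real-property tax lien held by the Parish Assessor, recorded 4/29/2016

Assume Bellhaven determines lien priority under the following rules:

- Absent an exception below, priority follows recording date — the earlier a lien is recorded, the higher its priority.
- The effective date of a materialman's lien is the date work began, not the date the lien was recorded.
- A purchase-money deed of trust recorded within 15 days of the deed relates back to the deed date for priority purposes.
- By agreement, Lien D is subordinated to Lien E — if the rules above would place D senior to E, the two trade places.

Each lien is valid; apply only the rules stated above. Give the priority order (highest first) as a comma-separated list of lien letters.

E, G, D, F, C, B, A

Effective dates: A was recorded 185 days after the deed — beyond 15 days — so no relation-back applies; E's effective date is 6/27/2016, when work began; F is treated as recorded 8/27/2016, the work-commencement date.
By effective date: D (1/12/2016), G (4/29/2016), E (6/27/2016), F (8/27/2016), C (6/20/2018), B (7/31/2018), A (10/19/2018).
D would otherwise be senior to E, so under the subordination agreement D and E exchange positions.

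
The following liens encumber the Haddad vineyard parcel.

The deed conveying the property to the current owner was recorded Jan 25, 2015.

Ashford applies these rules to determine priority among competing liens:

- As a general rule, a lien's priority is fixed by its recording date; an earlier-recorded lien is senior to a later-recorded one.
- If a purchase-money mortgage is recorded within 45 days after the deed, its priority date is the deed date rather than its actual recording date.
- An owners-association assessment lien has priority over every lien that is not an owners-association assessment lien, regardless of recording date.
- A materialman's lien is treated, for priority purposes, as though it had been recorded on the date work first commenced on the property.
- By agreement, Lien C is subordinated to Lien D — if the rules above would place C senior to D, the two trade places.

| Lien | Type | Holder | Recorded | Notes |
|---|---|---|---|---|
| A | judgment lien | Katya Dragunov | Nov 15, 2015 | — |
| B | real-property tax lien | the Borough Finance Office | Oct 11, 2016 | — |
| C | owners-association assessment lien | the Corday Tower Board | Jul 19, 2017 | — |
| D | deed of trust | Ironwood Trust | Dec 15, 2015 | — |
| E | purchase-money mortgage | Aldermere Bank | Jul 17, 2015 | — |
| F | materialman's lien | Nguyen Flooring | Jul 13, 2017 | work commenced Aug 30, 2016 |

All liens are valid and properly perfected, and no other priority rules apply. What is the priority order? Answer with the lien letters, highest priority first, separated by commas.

Effective dates after the stated exceptions: E was recorded 173 days after the deed, outside the 45-day window, so it keeps its recording date; F is treated as recorded Aug 30, 2016, the work-commencement date.
C, as an owners-association assessment lien, has superpriority and ranks first.
Ordering the rest by effective date: E (Jul 17, 2015), A (Nov 15, 2015), D (Dec 15, 2015), F (Aug 30, 2016), B (Oct 11, 2016).
C is senior to D before the subordination, so the two trade places.

D, E, A, C, F, B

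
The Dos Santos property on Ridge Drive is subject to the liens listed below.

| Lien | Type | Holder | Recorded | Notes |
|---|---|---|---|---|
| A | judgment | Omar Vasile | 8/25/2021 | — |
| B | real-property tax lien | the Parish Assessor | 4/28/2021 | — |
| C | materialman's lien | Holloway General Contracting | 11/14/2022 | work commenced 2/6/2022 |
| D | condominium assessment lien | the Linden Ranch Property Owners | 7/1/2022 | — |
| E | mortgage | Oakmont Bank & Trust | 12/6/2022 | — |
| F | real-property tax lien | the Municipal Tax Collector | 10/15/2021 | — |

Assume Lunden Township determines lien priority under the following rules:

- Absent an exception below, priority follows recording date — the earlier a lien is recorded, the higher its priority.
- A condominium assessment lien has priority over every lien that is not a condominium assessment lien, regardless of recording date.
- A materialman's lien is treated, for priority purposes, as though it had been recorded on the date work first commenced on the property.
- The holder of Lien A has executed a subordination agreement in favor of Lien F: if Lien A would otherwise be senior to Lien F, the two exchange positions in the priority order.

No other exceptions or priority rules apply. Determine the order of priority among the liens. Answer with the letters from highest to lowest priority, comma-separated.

Adjusting effective dates: C relates back to 2/6/2022 (work commenced).
D, as a condominium assessment lien, has superpriority and ranks first.
Remaining liens by effective date: B (4/28/2021), A (8/25/2021), F (10/15/2021), C (2/6/2022), E (12/6/2022).
A would otherwise be senior to F, so under the subordination agreement A and F exchange positions.

D, B, F, A, C, E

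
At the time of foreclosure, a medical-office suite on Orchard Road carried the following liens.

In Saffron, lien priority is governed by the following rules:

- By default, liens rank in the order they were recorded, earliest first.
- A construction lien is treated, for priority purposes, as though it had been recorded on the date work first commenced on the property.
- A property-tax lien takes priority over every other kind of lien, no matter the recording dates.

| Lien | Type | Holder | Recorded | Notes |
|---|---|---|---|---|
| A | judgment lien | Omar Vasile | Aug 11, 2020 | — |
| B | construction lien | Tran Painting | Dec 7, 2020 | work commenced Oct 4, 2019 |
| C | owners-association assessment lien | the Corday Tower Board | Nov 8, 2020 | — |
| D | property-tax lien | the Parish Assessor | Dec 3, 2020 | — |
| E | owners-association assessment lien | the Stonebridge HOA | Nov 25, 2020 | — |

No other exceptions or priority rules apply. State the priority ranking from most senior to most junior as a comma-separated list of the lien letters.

Adjusting effective dates: B's effective date is Oct 4, 2019, when work began.
D, as a property-tax lien, has superpriority and ranks first.
The other liens, earliest effective date first: B (Oct 4, 2019), A (Aug 11, 2020), C (Nov 8, 2020), E (Nov 25, 2020).

D, B, A, C, E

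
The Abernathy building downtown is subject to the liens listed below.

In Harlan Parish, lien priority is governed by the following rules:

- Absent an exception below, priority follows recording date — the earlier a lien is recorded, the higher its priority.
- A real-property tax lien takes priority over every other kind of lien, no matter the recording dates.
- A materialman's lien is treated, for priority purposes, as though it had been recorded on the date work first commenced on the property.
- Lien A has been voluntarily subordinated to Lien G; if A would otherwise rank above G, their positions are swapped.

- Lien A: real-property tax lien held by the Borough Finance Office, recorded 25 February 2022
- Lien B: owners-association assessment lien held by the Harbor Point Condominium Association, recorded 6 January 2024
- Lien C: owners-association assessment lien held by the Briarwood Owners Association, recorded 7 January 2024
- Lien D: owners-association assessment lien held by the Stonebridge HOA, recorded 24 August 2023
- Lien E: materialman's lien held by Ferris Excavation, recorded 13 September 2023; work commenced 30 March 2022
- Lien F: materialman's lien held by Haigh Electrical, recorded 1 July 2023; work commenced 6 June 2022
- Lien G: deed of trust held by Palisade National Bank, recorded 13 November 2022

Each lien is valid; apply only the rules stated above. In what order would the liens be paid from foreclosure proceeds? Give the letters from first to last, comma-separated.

Adjusting effective dates: E is treated as recorded 30 March 2022, the work-commencement date; F is treated as recorded 6 June 2022, the work-commencement date.
A is a real-property tax lien and takes priority over every other lien.
Among the remaining liens, by effective date: E (30 March 2022), F (6 June 2022), G (13 November 2022), D (24 August 2023), B (6 January 2024), C (7 January 2024).
Because A would otherwise rank above G, the subordination swaps them.

G, E, F, A, D, B, C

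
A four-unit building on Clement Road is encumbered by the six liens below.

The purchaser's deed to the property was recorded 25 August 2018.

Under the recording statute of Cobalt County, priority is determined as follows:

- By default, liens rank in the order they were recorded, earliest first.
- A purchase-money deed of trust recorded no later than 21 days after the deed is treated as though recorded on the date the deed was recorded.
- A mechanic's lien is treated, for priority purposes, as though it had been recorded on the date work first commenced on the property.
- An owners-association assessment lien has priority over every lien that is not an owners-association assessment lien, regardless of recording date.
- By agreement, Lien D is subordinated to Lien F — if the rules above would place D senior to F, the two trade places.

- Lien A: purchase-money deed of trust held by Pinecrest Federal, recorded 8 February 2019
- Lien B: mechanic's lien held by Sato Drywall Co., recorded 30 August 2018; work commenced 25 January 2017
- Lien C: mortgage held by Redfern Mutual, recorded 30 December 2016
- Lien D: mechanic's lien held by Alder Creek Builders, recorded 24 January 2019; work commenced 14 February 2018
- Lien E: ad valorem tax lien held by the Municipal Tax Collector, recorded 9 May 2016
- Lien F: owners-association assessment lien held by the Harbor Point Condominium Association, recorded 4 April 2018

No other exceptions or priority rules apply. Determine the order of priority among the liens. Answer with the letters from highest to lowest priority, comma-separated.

First, effective dates: A was recorded 167 days after the deed — beyond 21 days — so no relation-back applies; B's effective date is 25 January 2017, when work began; D's effective date is 14 February 2018, when work began.
F is an owners-association assessment lien, so it outranks all other liens regardless of date.
Ordering the rest by effective date: E (9 May 2016), C (30 December 2016), B (25 January 2017), D (14 February 2018), A (8 February 2019).
D is already junior to F, so the subordination agreement changes nothing.

F, E, C, B, D, A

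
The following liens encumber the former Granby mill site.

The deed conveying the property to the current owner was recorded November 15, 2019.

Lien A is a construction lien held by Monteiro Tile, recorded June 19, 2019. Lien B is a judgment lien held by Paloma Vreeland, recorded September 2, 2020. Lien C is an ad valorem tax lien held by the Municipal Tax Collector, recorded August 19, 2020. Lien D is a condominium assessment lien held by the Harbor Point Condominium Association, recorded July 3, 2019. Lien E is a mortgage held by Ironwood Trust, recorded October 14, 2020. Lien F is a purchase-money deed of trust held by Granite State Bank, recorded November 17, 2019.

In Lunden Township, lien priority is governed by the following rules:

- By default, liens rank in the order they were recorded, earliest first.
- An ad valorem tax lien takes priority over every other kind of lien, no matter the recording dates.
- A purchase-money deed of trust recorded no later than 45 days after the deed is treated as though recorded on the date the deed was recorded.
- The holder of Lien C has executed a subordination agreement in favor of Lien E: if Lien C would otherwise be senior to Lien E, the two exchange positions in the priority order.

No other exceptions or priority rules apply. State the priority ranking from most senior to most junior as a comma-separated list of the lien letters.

E, A, D, F, B, C

First, effective dates: F's effective date is the deed date, November 15, 2019.
As an ad valorem tax lien, C is senior to every other lien.
The other liens, earliest effective date first: A (June 19, 2019), D (July 3, 2019), F (November 15, 2019), B (September 2, 2020), E (October 14, 2020).
C would otherwise be senior to E, so under the subordination agreement C and E exchange positions.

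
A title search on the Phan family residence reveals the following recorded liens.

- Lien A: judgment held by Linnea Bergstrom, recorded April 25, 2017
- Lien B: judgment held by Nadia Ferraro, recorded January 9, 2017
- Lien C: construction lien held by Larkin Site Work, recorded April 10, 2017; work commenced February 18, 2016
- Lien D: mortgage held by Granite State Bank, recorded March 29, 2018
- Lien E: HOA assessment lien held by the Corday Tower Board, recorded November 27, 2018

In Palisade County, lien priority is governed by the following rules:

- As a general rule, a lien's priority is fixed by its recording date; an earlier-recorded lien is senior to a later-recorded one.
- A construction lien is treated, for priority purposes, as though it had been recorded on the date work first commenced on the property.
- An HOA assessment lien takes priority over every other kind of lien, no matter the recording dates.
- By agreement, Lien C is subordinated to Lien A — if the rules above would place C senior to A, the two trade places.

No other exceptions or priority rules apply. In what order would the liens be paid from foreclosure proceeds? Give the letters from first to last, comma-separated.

First, effective dates: C's effective date is February 18, 2016, when work began.
E is an HOA assessment lien, so it outranks all other liens regardless of date.
The other liens, earliest effective date first: C (February 18, 2016), B (January 9, 2017), A (April 25, 2017), D (March 29, 2018).
Because C would otherwise rank above A, the subordination swaps them.

E, A, B, C, D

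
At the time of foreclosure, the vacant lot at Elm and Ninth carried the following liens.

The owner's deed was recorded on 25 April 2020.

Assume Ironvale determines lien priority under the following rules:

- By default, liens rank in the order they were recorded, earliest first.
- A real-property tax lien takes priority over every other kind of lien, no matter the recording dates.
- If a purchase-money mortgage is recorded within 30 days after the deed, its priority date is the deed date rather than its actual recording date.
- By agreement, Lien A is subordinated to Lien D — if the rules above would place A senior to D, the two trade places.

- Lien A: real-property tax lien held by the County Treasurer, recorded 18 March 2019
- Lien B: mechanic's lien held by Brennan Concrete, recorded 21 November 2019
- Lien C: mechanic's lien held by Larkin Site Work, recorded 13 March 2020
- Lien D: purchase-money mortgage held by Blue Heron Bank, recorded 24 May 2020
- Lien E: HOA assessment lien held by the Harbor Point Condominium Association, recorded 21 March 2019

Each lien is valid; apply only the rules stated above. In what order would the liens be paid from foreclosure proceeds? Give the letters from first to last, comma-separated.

D, E, B, C, A

First, effective dates: D's effective date is the deed date, 25 April 2020.
As a real-property tax lien, A is senior to every other lien.
Among the remaining liens, by effective date: E (21 March 2019), B (21 November 2019), C (13 March 2020), D (25 April 2020).
A is senior to D before the subordination, so the two trade places.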